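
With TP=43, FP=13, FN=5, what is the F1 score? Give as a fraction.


Precision = 43/56 = 43/56. Recall = 43/48 = 43/48. F1 = 2*P*R/(P+R) = 43/52.

43/52


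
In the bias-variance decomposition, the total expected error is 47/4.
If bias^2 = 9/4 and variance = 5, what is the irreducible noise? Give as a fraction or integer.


Total error = bias^2 + variance + irreducible noise. So irreducible noise = 47/4 - 9/4 - 5 = 9/2.

9/2


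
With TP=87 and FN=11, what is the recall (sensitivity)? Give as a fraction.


Recall = TP / (TP + FN) = 87 / 98 = 87/98.

87/98


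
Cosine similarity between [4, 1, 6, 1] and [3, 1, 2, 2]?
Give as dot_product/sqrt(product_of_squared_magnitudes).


dot = 27. |a|^2 = 54, |b|^2 = 18. cos = 27/sqrt(972).

27/sqrt(972)


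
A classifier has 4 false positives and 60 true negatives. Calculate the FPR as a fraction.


FPR = FP / (FP + TN) = 4 / 64 = 1/16.

1/16


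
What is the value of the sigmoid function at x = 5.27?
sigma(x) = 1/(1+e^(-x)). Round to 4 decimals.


sigma(5.27) = 1/(1+e^(-5.27)) = 1/(1+0.005144) = 1/1.005144 = 0.9949.

0.9949


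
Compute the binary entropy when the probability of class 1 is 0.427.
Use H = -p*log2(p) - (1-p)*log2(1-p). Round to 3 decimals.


H = -0.427*log2(0.427) - 0.573*log2(0.573) = 0.985.

0.985


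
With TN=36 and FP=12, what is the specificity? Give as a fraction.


Specificity = TN / (TN + FP) = 36 / 48 = 3/4.

3/4


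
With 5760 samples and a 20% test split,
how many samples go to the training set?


Test set = 5760 * 20% = 1152. Training set = 5760 - 1152 = 4608.

4608


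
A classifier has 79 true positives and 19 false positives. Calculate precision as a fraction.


Precision = TP / (TP + FP) = 79 / 98 = 79/98.

79/98


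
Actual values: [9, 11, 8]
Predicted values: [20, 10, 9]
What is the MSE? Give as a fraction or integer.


MSE = (1/3) * ((9-20)^2=121 + (11-10)^2=1 + (8-9)^2=1). Sum = 123. MSE = 41.

41


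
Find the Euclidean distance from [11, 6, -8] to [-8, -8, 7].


d = sqrt(sum of squared differences). (11--8)^2=361, (6--8)^2=196, (-8-7)^2=225. Sum = 782.

sqrt(782)


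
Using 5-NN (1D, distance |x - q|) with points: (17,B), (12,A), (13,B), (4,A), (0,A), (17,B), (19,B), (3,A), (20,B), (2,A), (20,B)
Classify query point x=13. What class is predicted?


Distances: |17-13|=4, |12-13|=1, |13-13|=0, |4-13|=9, |0-13|=13, |17-13|=4, |19-13|=6, |3-13|=10, |20-13|=7, |2-13|=11, |20-13|=7. 5 nearest: (13,B), (12,A), (17,B), (17,B), (19,B). Counts: {'B': 4, 'A': 1}. Majority class: B.

B


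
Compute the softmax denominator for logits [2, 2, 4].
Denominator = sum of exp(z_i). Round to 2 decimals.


Denom = e^2=7.3891 + e^2=7.3891 + e^4=54.5982. Sum = 69.3764, which rounds to 69.38.

69.38


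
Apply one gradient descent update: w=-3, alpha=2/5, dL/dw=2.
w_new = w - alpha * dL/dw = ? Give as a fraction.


w_new = -3 - 2/5 * 2 = -3 - 4/5 = -19/5.

-19/5


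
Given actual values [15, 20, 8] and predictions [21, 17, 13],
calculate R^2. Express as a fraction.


Mean(y) = 43/3. SS_res = 70. SS_tot = 218/3. R^2 = 1 - 70/(218/3) = 4/109.

4/109


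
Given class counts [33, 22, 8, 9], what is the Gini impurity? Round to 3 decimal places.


Total = 72. Proportions: 33/72, 22/72, 8/72, 9/72. sum(p_i^2) = 0.3314. Gini = 1 - 0.3314 = 0.6686, which rounds to 0.669.

0.669


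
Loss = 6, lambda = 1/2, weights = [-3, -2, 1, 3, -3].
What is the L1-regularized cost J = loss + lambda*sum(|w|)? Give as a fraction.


L1 norm = sum(|w|) = 12. J = 6 + 1/2 * 12 = 12.

12


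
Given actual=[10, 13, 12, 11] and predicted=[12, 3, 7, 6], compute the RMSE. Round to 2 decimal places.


MSE = 38.5000. RMSE = sqrt(38.5000) = 6.20.

6.20


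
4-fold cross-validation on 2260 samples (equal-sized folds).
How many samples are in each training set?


Each validation fold has 2260/4 = 565 samples. Training set = 2260 - 565 = 1695.

1695


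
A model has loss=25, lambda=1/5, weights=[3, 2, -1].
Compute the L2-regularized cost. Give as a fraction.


L2 sq norm = sum(w^2) = 14. J = 25 + 1/5 * 14 = 139/5.

139/5


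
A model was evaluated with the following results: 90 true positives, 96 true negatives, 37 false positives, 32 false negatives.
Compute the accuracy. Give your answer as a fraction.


Accuracy = (TP + TN) / (TP + TN + FP + FN) = (90 + 96) / 255 = 62/85.

62/85


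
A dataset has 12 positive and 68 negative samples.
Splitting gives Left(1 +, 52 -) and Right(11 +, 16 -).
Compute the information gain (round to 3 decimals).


H(parent) = 0.6098. H(left) = 0.1350, H(right) = 0.9751. Weighted = (53/80)*0.1350 + (27/80)*0.9751 = 0.4185. IG = 0.6098 - 0.4185 = 0.1913, which rounds to 0.191.

0.191


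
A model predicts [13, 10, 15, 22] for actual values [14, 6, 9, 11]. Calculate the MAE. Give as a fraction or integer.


MAE = (1/4) * (|14-13|=1 + |6-10|=4 + |9-15|=6 + |11-22|=11). Sum = 22. MAE = 11/2.

11/2


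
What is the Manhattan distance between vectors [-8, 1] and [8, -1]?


d = sum of absolute differences: |-8-8|=16 + |1--1|=2 = 18.

18


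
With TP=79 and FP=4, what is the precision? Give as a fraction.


Precision = TP / (TP + FP) = 79 / 83 = 79/83.

79/83


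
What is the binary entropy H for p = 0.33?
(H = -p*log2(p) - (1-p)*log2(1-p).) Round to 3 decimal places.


H = -0.33*log2(0.33) - 0.67*log2(0.67) = 0.915.

0.915


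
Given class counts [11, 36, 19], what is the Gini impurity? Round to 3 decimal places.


Total = 66. Proportions: 11/66, 36/66, 19/66. sum(p_i^2) = 0.4082. Gini = 1 - 0.4082 = 0.5918, which rounds to 0.592.

0.592


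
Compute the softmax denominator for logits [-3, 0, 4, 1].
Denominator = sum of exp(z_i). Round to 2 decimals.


Denom = e^-3=0.0498 + e^0=1.0000 + e^4=54.5982 + e^1=2.7183. Sum = 58.3663, which rounds to 58.37.

58.37


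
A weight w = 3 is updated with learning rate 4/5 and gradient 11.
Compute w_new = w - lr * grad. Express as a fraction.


w_new = 3 - 4/5 * 11 = 3 - 44/5 = -29/5.

-29/5


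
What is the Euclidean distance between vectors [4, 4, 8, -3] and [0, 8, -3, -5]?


d = sqrt(sum of squared differences). (4-0)^2=16, (4-8)^2=16, (8--3)^2=121, (-3--5)^2=4. Sum = 157.

sqrt(157)


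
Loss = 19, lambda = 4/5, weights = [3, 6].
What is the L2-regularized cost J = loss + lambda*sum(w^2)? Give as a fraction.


L2 sq norm = sum(w^2) = 45. J = 19 + 4/5 * 45 = 55.

55


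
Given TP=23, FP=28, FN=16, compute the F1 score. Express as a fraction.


Precision = 23/51 = 23/51. Recall = 23/39 = 23/39. F1 = 2*P*R/(P+R) = 23/45.

23/45


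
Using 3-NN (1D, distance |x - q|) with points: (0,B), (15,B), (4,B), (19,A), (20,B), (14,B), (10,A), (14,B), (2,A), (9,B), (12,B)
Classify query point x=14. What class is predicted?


Distances: |0-14|=14, |15-14|=1, |4-14|=10, |19-14|=5, |20-14|=6, |14-14|=0, |10-14|=4, |14-14|=0, |2-14|=12, |9-14|=5, |12-14|=2. 3 nearest: (14,B), (14,B), (15,B). Counts: {'B': 3}. Majority class: B.

B


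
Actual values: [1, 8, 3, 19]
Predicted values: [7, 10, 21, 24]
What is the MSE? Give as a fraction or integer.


MSE = (1/4) * ((1-7)^2=36 + (8-10)^2=4 + (3-21)^2=324 + (19-24)^2=25). Sum = 389. MSE = 389/4.

389/4


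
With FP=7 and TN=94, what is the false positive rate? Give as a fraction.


FPR = FP / (FP + TN) = 7 / 101 = 7/101.

7/101


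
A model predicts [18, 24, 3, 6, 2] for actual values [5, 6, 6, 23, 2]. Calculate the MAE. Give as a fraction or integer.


MAE = (1/5) * (|5-18|=13 + |6-24|=18 + |6-3|=3 + |23-6|=17 + |2-2|=0). Sum = 51. MAE = 51/5.

51/5


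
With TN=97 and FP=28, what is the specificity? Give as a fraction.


Specificity = TN / (TN + FP) = 97 / 125 = 97/125.

97/125


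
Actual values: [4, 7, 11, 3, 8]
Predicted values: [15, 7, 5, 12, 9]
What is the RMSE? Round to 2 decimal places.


MSE = 47.8000. RMSE = sqrt(47.8000) = 6.91.

6.91


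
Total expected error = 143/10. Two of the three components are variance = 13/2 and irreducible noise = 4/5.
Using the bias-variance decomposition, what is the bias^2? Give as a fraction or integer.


Total error = bias^2 + variance + irreducible noise. So bias^2 = 143/10 - 13/2 - 4/5 = 7.

7


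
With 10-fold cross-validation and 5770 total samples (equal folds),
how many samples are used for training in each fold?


Each validation fold has 5770/10 = 577 samples. Training set = 5770 - 577 = 5193.

5193


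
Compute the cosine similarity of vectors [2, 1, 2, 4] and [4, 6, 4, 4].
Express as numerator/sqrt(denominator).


dot = 38. |a|^2 = 25, |b|^2 = 84. cos = 38/sqrt(2100).

38/sqrt(2100)


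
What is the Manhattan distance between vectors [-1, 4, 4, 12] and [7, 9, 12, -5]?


d = sum of absolute differences: |-1-7|=8 + |4-9|=5 + |4-12|=8 + |12--5|=17 = 38.

38


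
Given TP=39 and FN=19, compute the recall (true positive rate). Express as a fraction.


Recall = TP / (TP + FN) = 39 / 58 = 39/58.

39/58


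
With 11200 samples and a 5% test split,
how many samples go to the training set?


Test set = 11200 * 5% = 560. Training set = 11200 - 560 = 10640.

10640


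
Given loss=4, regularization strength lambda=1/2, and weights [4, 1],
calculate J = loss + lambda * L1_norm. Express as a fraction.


L1 norm = sum(|w|) = 5. J = 4 + 1/2 * 5 = 13/2.

13/2


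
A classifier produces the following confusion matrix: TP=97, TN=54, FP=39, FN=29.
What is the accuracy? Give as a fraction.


Accuracy = (TP + TN) / (TP + TN + FP + FN) = (97 + 54) / 219 = 151/219.

151/219


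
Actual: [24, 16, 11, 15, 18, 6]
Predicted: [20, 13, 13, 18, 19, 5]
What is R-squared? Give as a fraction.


Mean(y) = 15. SS_res = 40. SS_tot = 188. R^2 = 1 - 40/(188) = 37/47.

37/47


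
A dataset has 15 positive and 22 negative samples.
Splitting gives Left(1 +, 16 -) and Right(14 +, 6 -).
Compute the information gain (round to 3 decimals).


H(parent) = 0.9740. H(left) = 0.3228, H(right) = 0.8813. Weighted = (17/37)*0.3228 + (20/37)*0.8813 = 0.6247. IG = 0.9740 - 0.6247 = 0.3493, which rounds to 0.349.

0.349


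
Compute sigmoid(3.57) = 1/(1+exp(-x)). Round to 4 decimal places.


sigma(3.57) = 1/(1+e^(-3.57)) = 1/(1+0.028156) = 1/1.028156 = 0.9726.

0.9726


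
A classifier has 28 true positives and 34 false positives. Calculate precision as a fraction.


Precision = TP / (TP + FP) = 28 / 62 = 14/31.

14/31


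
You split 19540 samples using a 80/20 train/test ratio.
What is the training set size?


Test set = 19540 * 20% = 3908. Training set = 19540 - 3908 = 15632.

15632


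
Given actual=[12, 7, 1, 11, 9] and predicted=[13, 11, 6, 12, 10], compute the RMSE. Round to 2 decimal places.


MSE = 8.8000. RMSE = sqrt(8.8000) = 2.97.

2.97


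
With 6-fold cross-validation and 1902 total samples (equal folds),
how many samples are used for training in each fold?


Each validation fold has 1902/6 = 317 samples. Training set = 1902 - 317 = 1585.

1585


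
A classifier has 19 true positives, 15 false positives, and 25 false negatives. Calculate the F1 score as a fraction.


Precision = 19/34 = 19/34. Recall = 19/44 = 19/44. F1 = 2*P*R/(P+R) = 19/39.

19/39


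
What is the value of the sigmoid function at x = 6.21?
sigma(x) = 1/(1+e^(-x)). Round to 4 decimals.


sigma(6.21) = 1/(1+e^(-6.21)) = 1/(1+0.002009) = 1/1.002009 = 0.9980.

0.9980


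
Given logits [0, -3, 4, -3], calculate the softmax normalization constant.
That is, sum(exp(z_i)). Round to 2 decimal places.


Denom = e^0=1.0000 + e^-3=0.0498 + e^4=54.5982 + e^-3=0.0498. Sum = 55.6978, which rounds to 55.70.

55.70


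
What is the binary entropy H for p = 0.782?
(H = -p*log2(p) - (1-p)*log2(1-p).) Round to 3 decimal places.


H = -0.782*log2(0.782) - 0.218*log2(0.218) = 0.756.

0.756


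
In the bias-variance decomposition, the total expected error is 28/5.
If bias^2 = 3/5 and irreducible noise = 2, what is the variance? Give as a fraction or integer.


Total error = bias^2 + variance + irreducible noise. So variance = 28/5 - 3/5 - 2 = 3.

3


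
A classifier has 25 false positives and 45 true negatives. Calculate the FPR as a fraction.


FPR = FP / (FP + TN) = 25 / 70 = 5/14.

5/14


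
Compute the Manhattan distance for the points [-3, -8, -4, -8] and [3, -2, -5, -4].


d = sum of absolute differences: |-3-3|=6 + |-8--2|=6 + |-4--5|=1 + |-8--4|=4 = 17.

17


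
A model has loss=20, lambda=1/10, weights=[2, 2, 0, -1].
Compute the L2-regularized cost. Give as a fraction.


L2 sq norm = sum(w^2) = 9. J = 20 + 1/10 * 9 = 209/10.

209/10


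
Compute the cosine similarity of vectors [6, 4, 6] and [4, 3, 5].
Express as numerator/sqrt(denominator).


dot = 66. |a|^2 = 88, |b|^2 = 50. cos = 66/sqrt(4400).

66/sqrt(4400)


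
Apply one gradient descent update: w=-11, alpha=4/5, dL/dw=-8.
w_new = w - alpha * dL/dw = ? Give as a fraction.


w_new = -11 - 4/5 * -8 = -11 - -32/5 = -23/5.

-23/5


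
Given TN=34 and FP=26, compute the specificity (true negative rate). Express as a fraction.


Specificity = TN / (TN + FP) = 34 / 60 = 17/30.

17/30


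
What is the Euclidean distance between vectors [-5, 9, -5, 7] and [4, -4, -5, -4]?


d = sqrt(sum of squared differences). (-5-4)^2=81, (9--4)^2=169, (-5--5)^2=0, (7--4)^2=121. Sum = 371.

sqrt(371)


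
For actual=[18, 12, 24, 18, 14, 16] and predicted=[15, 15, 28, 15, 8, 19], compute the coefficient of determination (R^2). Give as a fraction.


Mean(y) = 17. SS_res = 88. SS_tot = 86. R^2 = 1 - 88/(86) = -1/43.

-1/43


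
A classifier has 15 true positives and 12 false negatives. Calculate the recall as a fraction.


Recall = TP / (TP + FN) = 15 / 27 = 5/9.

5/9


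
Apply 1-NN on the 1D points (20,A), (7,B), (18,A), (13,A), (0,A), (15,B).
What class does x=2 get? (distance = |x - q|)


Distances: |20-2|=18, |7-2|=5, |18-2|=16, |13-2|=11, |0-2|=2, |15-2|=13. 1 nearest: (0,A). Counts: {'A': 1}. Majority class: A.

A


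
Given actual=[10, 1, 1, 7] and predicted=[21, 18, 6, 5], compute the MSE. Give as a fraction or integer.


MSE = (1/4) * ((10-21)^2=121 + (1-18)^2=289 + (1-6)^2=25 + (7-5)^2=4). Sum = 439. MSE = 439/4.

439/4


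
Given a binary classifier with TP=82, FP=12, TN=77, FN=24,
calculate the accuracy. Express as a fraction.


Accuracy = (TP + TN) / (TP + TN + FP + FN) = (82 + 77) / 195 = 53/65.

53/65


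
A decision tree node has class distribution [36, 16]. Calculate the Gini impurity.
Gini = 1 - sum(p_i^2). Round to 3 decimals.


Total = 52. Proportions: 36/52, 16/52. sum(p_i^2) = 0.5740. Gini = 1 - 0.5740 = 0.4260, which rounds to 0.426.

0.426


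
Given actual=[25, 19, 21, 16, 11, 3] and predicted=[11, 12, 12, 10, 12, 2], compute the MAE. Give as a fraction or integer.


MAE = (1/6) * (|25-11|=14 + |19-12|=7 + |21-12|=9 + |16-10|=6 + |11-12|=1 + |3-2|=1). Sum = 38. MAE = 19/3.

19/3


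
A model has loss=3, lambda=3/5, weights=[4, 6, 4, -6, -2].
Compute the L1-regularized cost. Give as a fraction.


L1 norm = sum(|w|) = 22. J = 3 + 3/5 * 22 = 81/5.

81/5


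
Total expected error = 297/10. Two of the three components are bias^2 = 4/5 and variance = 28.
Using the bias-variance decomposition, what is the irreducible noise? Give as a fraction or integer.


Total error = bias^2 + variance + irreducible noise. So irreducible noise = 297/10 - 4/5 - 28 = 9/10.

9/10


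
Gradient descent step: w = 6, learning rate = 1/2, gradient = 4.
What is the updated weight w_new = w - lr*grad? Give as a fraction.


w_new = 6 - 1/2 * 4 = 6 - 2 = 4.

4


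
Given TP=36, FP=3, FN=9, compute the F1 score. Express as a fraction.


Precision = 36/39 = 12/13. Recall = 36/45 = 4/5. F1 = 2*P*R/(P+R) = 6/7.

6/7


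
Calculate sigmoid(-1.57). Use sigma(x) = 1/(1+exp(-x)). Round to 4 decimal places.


sigma(-1.57) = 1/(1+e^(1.57)) = 1/(1+4.806648) = 1/5.806648 = 0.1722.

0.1722


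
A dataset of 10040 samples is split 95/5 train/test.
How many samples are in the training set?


Test set = 10040 * 5% = 502. Training set = 10040 - 502 = 9538.

9538


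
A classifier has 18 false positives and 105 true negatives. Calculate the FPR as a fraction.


FPR = FP / (FP + TN) = 18 / 123 = 6/41.

6/41


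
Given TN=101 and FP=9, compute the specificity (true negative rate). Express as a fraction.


Specificity = TN / (TN + FP) = 101 / 110 = 101/110.

101/110


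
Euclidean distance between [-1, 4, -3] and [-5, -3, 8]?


d = sqrt(sum of squared differences). (-1--5)^2=16, (4--3)^2=49, (-3-8)^2=121. Sum = 186.

sqrt(186)


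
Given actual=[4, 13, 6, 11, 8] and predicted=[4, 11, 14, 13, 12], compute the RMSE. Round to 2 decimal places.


MSE = 17.6000. RMSE = sqrt(17.6000) = 4.20.

4.20


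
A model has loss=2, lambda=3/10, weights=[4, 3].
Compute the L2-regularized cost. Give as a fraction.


L2 sq norm = sum(w^2) = 25. J = 2 + 3/10 * 25 = 19/2.

19/2


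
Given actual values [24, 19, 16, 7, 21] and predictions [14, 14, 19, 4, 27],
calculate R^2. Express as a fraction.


Mean(y) = 87/5. SS_res = 179. SS_tot = 846/5. R^2 = 1 - 179/(846/5) = -49/846.

-49/846


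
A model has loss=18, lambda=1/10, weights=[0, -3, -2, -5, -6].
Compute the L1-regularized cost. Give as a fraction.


L1 norm = sum(|w|) = 16. J = 18 + 1/10 * 16 = 98/5.

98/5


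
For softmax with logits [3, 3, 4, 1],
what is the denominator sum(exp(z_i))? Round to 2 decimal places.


Denom = e^3=20.0855 + e^3=20.0855 + e^4=54.5982 + e^1=2.7183. Sum = 97.4875, which rounds to 97.49.

97.49


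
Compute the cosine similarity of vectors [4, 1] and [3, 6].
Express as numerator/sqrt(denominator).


dot = 18. |a|^2 = 17, |b|^2 = 45. cos = 18/sqrt(765).

18/sqrt(765)


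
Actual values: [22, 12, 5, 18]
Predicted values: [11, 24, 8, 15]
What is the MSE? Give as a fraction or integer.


MSE = (1/4) * ((22-11)^2=121 + (12-24)^2=144 + (5-8)^2=9 + (18-15)^2=9). Sum = 283. MSE = 283/4.

283/4


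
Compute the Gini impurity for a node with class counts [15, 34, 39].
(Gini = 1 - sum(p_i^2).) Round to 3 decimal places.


Total = 88. Proportions: 15/88, 34/88, 39/88. sum(p_i^2) = 0.3747. Gini = 1 - 0.3747 = 0.6253, which rounds to 0.625.

0.625


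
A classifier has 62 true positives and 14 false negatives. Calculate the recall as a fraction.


Recall = TP / (TP + FN) = 62 / 76 = 31/38.

31/38


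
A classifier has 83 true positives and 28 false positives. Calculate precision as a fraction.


Precision = TP / (TP + FP) = 83 / 111 = 83/111.

83/111


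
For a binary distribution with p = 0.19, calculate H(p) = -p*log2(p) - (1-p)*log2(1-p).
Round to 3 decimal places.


H = -0.19*log2(0.19) - 0.81*log2(0.81) = 0.701.

0.701


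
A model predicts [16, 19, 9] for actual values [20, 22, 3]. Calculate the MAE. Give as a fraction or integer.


MAE = (1/3) * (|20-16|=4 + |22-19|=3 + |3-9|=6). Sum = 13. MAE = 13/3.

13/3


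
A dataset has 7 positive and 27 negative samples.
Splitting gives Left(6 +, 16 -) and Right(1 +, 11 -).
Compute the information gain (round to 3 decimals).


H(parent) = 0.7335. H(left) = 0.8454, H(right) = 0.4138. Weighted = (22/34)*0.8454 + (12/34)*0.4138 = 0.6931. IG = 0.7335 - 0.6931 = 0.0404, which rounds to 0.040.

0.040


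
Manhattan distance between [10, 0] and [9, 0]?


d = sum of absolute differences: |10-9|=1 + |0-0|=0 = 1.

1


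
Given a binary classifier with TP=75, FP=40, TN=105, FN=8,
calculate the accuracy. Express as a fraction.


Accuracy = (TP + TN) / (TP + TN + FP + FN) = (75 + 105) / 228 = 15/19.

15/19


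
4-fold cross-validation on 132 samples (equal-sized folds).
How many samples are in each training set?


Each validation fold has 132/4 = 33 samples. Training set = 132 - 33 = 99.

99


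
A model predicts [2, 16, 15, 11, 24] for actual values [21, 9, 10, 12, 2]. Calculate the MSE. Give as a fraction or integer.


MSE = (1/5) * ((21-2)^2=361 + (9-16)^2=49 + (10-15)^2=25 + (12-11)^2=1 + (2-24)^2=484). Sum = 920. MSE = 184.

184


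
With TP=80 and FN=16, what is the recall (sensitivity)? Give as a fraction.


Recall = TP / (TP + FN) = 80 / 96 = 5/6.

5/6


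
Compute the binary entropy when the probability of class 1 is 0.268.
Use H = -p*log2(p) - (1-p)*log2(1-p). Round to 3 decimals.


H = -0.268*log2(0.268) - 0.732*log2(0.732) = 0.839.

0.839


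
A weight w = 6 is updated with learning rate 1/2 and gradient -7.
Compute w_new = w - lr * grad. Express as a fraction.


w_new = 6 - 1/2 * -7 = 6 - -7/2 = 19/2.

19/2


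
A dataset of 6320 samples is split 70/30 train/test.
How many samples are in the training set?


Test set = 6320 * 30% = 1896. Training set = 6320 - 1896 = 4424.

4424


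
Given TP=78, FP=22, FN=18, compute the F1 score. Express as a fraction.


Precision = 78/100 = 39/50. Recall = 78/96 = 13/16. F1 = 2*P*R/(P+R) = 39/49.

39/49


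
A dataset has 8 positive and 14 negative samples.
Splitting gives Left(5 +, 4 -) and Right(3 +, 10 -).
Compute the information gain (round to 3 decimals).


H(parent) = 0.9457. H(left) = 0.9911, H(right) = 0.7793. Weighted = (9/22)*0.9911 + (13/22)*0.7793 = 0.8659. IG = 0.9457 - 0.8659 = 0.0798, which rounds to 0.080.

0.080


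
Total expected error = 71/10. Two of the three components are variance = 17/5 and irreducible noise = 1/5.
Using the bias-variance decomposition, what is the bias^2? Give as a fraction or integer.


Total error = bias^2 + variance + irreducible noise. So bias^2 = 71/10 - 17/5 - 1/5 = 7/2.

7/2


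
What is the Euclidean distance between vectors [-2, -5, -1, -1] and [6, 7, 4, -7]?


d = sqrt(sum of squared differences). (-2-6)^2=64, (-5-7)^2=144, (-1-4)^2=25, (-1--7)^2=36. Sum = 269.

sqrt(269)


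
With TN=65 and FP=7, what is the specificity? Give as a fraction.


Specificity = TN / (TN + FP) = 65 / 72 = 65/72.

65/72


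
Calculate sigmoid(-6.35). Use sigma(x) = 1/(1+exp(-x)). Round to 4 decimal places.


sigma(-6.35) = 1/(1+e^(6.35)) = 1/(1+572.492709) = 1/573.492709 = 0.0017.

0.0017


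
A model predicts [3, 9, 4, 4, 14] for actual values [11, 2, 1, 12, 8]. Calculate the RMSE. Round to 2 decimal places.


MSE = 44.4000. RMSE = sqrt(44.4000) = 6.66.

6.66


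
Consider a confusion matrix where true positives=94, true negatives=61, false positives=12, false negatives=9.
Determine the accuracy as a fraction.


Accuracy = (TP + TN) / (TP + TN + FP + FN) = (94 + 61) / 176 = 155/176.

155/176


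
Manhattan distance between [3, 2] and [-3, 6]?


d = sum of absolute differences: |3--3|=6 + |2-6|=4 = 10.

10


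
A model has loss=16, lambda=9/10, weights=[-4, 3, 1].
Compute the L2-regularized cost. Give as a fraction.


L2 sq norm = sum(w^2) = 26. J = 16 + 9/10 * 26 = 197/5.

197/5


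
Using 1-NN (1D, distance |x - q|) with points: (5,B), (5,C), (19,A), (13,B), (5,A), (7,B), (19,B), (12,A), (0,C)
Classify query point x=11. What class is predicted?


Distances: |5-11|=6, |5-11|=6, |19-11|=8, |13-11|=2, |5-11|=6, |7-11|=4, |19-11|=8, |12-11|=1, |0-11|=11. 1 nearest: (12,A). Counts: {'A': 1}. Majority class: A.

A


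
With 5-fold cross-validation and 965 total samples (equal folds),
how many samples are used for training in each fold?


Each validation fold has 965/5 = 193 samples. Training set = 965 - 193 = 772.

772


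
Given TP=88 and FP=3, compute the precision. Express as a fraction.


Precision = TP / (TP + FP) = 88 / 91 = 88/91.

88/91


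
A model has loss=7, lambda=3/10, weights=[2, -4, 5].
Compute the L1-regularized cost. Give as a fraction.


L1 norm = sum(|w|) = 11. J = 7 + 3/10 * 11 = 103/10.

103/10


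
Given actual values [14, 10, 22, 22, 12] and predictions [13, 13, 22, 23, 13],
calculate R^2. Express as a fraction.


Mean(y) = 16. SS_res = 12. SS_tot = 128. R^2 = 1 - 12/(128) = 29/32.

29/32


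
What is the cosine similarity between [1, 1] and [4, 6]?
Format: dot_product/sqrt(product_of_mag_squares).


dot = 10. |a|^2 = 2, |b|^2 = 52. cos = 10/sqrt(104).

10/sqrt(104)


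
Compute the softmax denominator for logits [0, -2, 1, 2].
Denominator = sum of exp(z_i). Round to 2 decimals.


Denom = e^0=1.0000 + e^-2=0.1353 + e^1=2.7183 + e^2=7.3891. Sum = 11.2427, which rounds to 11.24.

11.24


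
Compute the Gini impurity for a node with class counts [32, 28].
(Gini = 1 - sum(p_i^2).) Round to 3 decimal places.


Total = 60. Proportions: 32/60, 28/60. sum(p_i^2) = 0.5022. Gini = 1 - 0.5022 = 0.4978, which rounds to 0.498.

0.498


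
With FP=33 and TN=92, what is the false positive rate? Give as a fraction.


FPR = FP / (FP + TN) = 33 / 125 = 33/125.

33/125


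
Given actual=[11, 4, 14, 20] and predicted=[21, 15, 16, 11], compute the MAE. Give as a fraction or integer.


MAE = (1/4) * (|11-21|=10 + |4-15|=11 + |14-16|=2 + |20-11|=9). Sum = 32. MAE = 8.

8


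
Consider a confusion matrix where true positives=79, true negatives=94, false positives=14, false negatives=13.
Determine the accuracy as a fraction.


Accuracy = (TP + TN) / (TP + TN + FP + FN) = (79 + 94) / 200 = 173/200.

173/200


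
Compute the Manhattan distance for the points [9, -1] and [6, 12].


d = sum of absolute differences: |9-6|=3 + |-1-12|=13 = 16.

16


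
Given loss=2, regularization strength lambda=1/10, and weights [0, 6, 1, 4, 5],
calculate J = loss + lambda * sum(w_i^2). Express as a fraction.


L2 sq norm = sum(w^2) = 78. J = 2 + 1/10 * 78 = 49/5.

49/5


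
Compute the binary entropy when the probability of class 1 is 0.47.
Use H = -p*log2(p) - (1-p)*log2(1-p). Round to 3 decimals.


H = -0.47*log2(0.47) - 0.53*log2(0.53) = 0.997.

0.997


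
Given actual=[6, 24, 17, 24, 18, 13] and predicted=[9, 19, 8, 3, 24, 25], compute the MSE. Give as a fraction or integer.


MSE = (1/6) * ((6-9)^2=9 + (24-19)^2=25 + (17-8)^2=81 + (24-3)^2=441 + (18-24)^2=36 + (13-25)^2=144). Sum = 736. MSE = 368/3.

368/3


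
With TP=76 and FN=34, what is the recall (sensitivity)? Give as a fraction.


Recall = TP / (TP + FN) = 76 / 110 = 38/55.

38/55


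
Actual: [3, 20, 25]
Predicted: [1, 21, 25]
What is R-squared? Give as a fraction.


Mean(y) = 16. SS_res = 5. SS_tot = 266. R^2 = 1 - 5/(266) = 261/266.

261/266


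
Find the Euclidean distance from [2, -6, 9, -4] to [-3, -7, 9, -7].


d = sqrt(sum of squared differences). (2--3)^2=25, (-6--7)^2=1, (9-9)^2=0, (-4--7)^2=9. Sum = 35.

sqrt(35)


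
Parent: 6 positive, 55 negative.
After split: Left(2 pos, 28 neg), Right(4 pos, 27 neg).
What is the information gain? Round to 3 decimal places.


H(parent) = 0.4638. H(left) = 0.3534, H(right) = 0.5548. Weighted = (30/61)*0.3534 + (31/61)*0.5548 = 0.4558. IG = 0.4638 - 0.4558 = 0.0080, which rounds to 0.008.

0.008


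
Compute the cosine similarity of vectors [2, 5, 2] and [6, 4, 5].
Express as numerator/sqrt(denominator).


dot = 42. |a|^2 = 33, |b|^2 = 77. cos = 42/sqrt(2541).

42/sqrt(2541)


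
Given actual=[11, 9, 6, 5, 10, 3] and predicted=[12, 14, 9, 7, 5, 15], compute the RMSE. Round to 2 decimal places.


MSE = 34.6667. RMSE = sqrt(34.6667) = 5.89.

5.89


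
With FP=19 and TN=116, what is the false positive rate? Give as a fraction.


FPR = FP / (FP + TN) = 19 / 135 = 19/135.

19/135


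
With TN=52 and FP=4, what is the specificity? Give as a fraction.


Specificity = TN / (TN + FP) = 52 / 56 = 13/14.

13/14


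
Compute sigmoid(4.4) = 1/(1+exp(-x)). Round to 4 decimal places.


sigma(4.4) = 1/(1+e^(-4.4)) = 1/(1+0.012277) = 1/1.012277 = 0.9879.

0.9879


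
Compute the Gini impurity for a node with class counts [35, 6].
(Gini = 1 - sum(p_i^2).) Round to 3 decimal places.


Total = 41. Proportions: 35/41, 6/41. sum(p_i^2) = 0.7501. Gini = 1 - 0.7501 = 0.2499, which rounds to 0.250.

0.250


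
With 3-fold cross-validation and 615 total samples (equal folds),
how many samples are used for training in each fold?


Each validation fold has 615/3 = 205 samples. Training set = 615 - 205 = 410.

410


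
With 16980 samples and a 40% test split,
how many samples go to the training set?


Test set = 16980 * 40% = 6792. Training set = 16980 - 6792 = 10188.

10188


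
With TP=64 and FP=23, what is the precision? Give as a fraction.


Precision = TP / (TP + FP) = 64 / 87 = 64/87.

64/87


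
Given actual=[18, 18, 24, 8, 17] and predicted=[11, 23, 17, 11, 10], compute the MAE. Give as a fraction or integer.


MAE = (1/5) * (|18-11|=7 + |18-23|=5 + |24-17|=7 + |8-11|=3 + |17-10|=7). Sum = 29. MAE = 29/5.

29/5


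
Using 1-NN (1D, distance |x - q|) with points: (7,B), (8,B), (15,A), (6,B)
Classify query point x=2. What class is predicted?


Distances: |7-2|=5, |8-2|=6, |15-2|=13, |6-2|=4. 1 nearest: (6,B). Counts: {'B': 1}. Majority class: B.

B


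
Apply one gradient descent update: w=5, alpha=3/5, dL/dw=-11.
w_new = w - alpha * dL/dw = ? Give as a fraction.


w_new = 5 - 3/5 * -11 = 5 - -33/5 = 58/5.

58/5


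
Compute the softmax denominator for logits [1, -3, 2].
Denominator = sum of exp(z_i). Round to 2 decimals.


Denom = e^1=2.7183 + e^-3=0.0498 + e^2=7.3891. Sum = 10.1572, which rounds to 10.16.

10.16


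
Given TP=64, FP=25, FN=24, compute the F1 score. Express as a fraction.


Precision = 64/89 = 64/89. Recall = 64/88 = 8/11. F1 = 2*P*R/(P+R) = 128/177.

128/177


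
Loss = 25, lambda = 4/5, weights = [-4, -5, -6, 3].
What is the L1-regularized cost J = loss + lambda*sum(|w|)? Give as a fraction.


L1 norm = sum(|w|) = 18. J = 25 + 4/5 * 18 = 197/5.

197/5


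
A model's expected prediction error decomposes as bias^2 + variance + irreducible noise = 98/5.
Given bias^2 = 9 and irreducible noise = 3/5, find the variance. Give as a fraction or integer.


Total error = bias^2 + variance + irreducible noise. So variance = 98/5 - 9 - 3/5 = 10.

10


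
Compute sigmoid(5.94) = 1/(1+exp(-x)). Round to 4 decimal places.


sigma(5.94) = 1/(1+e^(-5.94)) = 1/(1+0.002632) = 1/1.002632 = 0.9974.

0.9974


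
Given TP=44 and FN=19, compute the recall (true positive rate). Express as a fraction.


Recall = TP / (TP + FN) = 44 / 63 = 44/63.

44/63


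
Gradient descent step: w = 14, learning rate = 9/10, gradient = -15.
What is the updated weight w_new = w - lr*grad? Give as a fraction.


w_new = 14 - 9/10 * -15 = 14 - -27/2 = 55/2.

55/2


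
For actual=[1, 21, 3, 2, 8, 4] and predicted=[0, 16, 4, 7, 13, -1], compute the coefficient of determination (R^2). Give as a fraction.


Mean(y) = 13/2. SS_res = 102. SS_tot = 563/2. R^2 = 1 - 102/(563/2) = 359/563.

359/563


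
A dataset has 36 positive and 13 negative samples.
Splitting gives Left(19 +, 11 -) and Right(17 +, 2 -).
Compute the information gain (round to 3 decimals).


H(parent) = 0.8346. H(left) = 0.9481, H(right) = 0.4855. Weighted = (30/49)*0.9481 + (19/49)*0.4855 = 0.7687. IG = 0.8346 - 0.7687 = 0.0659, which rounds to 0.066.

0.066


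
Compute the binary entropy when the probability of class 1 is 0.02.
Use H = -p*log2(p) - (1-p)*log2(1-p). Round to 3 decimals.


H = -0.02*log2(0.02) - 0.98*log2(0.98) = 0.141.

0.141


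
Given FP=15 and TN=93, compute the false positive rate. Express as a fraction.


FPR = FP / (FP + TN) = 15 / 108 = 5/36.

5/36


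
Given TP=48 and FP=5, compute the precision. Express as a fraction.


Precision = TP / (TP + FP) = 48 / 53 = 48/53.

48/53


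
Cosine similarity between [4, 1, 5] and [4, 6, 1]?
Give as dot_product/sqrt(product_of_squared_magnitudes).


dot = 27. |a|^2 = 42, |b|^2 = 53. cos = 27/sqrt(2226).

27/sqrt(2226)


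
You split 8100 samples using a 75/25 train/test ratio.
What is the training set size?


Test set = 8100 * 25% = 2025. Training set = 8100 - 2025 = 6075.

6075


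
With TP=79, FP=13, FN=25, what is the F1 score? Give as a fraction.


Precision = 79/92 = 79/92. Recall = 79/104 = 79/104. F1 = 2*P*R/(P+R) = 79/98.

79/98


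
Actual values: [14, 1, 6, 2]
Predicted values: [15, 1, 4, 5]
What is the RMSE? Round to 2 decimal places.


MSE = 3.5000. RMSE = sqrt(3.5000) = 1.87.

1.87


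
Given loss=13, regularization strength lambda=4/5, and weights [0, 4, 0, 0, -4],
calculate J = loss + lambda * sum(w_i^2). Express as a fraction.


L2 sq norm = sum(w^2) = 32. J = 13 + 4/5 * 32 = 193/5.

193/5


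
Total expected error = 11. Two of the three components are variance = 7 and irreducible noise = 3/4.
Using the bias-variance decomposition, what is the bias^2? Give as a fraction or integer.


Total error = bias^2 + variance + irreducible noise. So bias^2 = 11 - 7 - 3/4 = 13/4.

13/4


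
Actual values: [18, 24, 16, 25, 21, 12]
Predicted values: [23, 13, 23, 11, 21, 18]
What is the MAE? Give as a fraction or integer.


MAE = (1/6) * (|18-23|=5 + |24-13|=11 + |16-23|=7 + |25-11|=14 + |21-21|=0 + |12-18|=6). Sum = 43. MAE = 43/6.

43/6


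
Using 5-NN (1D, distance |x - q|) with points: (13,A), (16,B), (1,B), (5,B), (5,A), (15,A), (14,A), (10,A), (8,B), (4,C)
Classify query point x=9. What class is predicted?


Distances: |13-9|=4, |16-9|=7, |1-9|=8, |5-9|=4, |5-9|=4, |15-9|=6, |14-9|=5, |10-9|=1, |8-9|=1, |4-9|=5. 5 nearest: (10,A), (8,B), (13,A), (5,A), (5,B). Counts: {'A': 3, 'B': 2}. Majority class: A.

A


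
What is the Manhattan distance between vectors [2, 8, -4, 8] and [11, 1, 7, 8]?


d = sum of absolute differences: |2-11|=9 + |8-1|=7 + |-4-7|=11 + |8-8|=0 = 27.

27


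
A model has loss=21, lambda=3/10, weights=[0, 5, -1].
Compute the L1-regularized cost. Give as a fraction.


L1 norm = sum(|w|) = 6. J = 21 + 3/10 * 6 = 114/5.

114/5


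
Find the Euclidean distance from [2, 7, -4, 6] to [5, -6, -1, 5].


d = sqrt(sum of squared differences). (2-5)^2=9, (7--6)^2=169, (-4--1)^2=9, (6-5)^2=1. Sum = 188.

sqrt(188)


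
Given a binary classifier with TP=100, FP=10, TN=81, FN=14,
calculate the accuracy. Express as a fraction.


Accuracy = (TP + TN) / (TP + TN + FP + FN) = (100 + 81) / 205 = 181/205.

181/205


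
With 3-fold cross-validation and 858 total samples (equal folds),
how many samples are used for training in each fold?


Each validation fold has 858/3 = 286 samples. Training set = 858 - 286 = 572.

572


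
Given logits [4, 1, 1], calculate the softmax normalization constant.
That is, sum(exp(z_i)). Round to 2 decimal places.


Denom = e^4=54.5982 + e^1=2.7183 + e^1=2.7183. Sum = 60.0348, which rounds to 60.03.

60.03


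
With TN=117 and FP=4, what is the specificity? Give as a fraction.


Specificity = TN / (TN + FP) = 117 / 121 = 117/121.

117/121


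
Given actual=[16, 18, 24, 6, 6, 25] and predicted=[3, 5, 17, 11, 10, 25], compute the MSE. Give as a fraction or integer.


MSE = (1/6) * ((16-3)^2=169 + (18-5)^2=169 + (24-17)^2=49 + (6-11)^2=25 + (6-10)^2=16 + (25-25)^2=0). Sum = 428. MSE = 214/3.

214/3


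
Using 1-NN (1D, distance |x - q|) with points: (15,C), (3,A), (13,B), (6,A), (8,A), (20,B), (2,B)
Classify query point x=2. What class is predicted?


Distances: |15-2|=13, |3-2|=1, |13-2|=11, |6-2|=4, |8-2|=6, |20-2|=18, |2-2|=0. 1 nearest: (2,B). Counts: {'B': 1}. Majority class: B.

B


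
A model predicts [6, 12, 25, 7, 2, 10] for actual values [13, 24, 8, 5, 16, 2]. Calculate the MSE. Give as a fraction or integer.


MSE = (1/6) * ((13-6)^2=49 + (24-12)^2=144 + (8-25)^2=289 + (5-7)^2=4 + (16-2)^2=196 + (2-10)^2=64). Sum = 746. MSE = 373/3.

373/3


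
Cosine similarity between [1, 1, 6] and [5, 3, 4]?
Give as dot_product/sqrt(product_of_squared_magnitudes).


dot = 32. |a|^2 = 38, |b|^2 = 50. cos = 32/sqrt(1900).

32/sqrt(1900)


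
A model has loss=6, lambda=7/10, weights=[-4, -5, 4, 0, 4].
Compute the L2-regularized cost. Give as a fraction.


L2 sq norm = sum(w^2) = 73. J = 6 + 7/10 * 73 = 571/10.

571/10


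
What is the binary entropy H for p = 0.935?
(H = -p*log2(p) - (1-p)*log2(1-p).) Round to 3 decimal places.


H = -0.935*log2(0.935) - 0.065*log2(0.065) = 0.347.

0.347


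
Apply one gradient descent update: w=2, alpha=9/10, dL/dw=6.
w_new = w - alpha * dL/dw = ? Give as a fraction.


w_new = 2 - 9/10 * 6 = 2 - 27/5 = -17/5.

-17/5


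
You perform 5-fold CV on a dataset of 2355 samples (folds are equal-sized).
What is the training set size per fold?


Each validation fold has 2355/5 = 471 samples. Training set = 2355 - 471 = 1884.

1884


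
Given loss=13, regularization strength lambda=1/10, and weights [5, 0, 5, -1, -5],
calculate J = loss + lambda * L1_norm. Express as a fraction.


L1 norm = sum(|w|) = 16. J = 13 + 1/10 * 16 = 73/5.

73/5


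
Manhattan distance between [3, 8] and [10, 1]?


d = sum of absolute differences: |3-10|=7 + |8-1|=7 = 14.

14


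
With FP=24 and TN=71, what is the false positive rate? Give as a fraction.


FPR = FP / (FP + TN) = 24 / 95 = 24/95.

24/95


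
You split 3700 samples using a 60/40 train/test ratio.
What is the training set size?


Test set = 3700 * 40% = 1480. Training set = 3700 - 1480 = 2220.

2220


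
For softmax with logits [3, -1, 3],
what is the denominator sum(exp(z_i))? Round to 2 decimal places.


Denom = e^3=20.0855 + e^-1=0.3679 + e^3=20.0855. Sum = 40.5389, which rounds to 40.54.

40.54


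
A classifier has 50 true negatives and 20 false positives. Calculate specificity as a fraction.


Specificity = TN / (TN + FP) = 50 / 70 = 5/7.

5/7


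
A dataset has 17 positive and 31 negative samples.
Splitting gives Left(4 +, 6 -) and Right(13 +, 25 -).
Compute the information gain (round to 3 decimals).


H(parent) = 0.9377. H(left) = 0.9710, H(right) = 0.9268. Weighted = (10/48)*0.9710 + (38/48)*0.9268 = 0.9360. IG = 0.9377 - 0.9360 = 0.0017, which rounds to 0.002.

0.002


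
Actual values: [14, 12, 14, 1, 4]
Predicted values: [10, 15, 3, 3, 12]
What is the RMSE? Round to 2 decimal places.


MSE = 42.8000. RMSE = sqrt(42.8000) = 6.54.

6.54


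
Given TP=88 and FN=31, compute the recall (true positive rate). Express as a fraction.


Recall = TP / (TP + FN) = 88 / 119 = 88/119.

88/119


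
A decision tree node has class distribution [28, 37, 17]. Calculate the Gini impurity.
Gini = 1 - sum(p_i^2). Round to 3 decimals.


Total = 82. Proportions: 28/82, 37/82, 17/82. sum(p_i^2) = 0.3632. Gini = 1 - 0.3632 = 0.6368, which rounds to 0.637.

0.637


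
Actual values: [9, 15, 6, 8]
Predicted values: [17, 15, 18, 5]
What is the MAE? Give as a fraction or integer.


MAE = (1/4) * (|9-17|=8 + |15-15|=0 + |6-18|=12 + |8-5|=3). Sum = 23. MAE = 23/4.

23/4


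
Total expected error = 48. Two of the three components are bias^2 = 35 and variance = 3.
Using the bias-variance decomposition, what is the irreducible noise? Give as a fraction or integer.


Total error = bias^2 + variance + irreducible noise. So irreducible noise = 48 - 35 - 3 = 10.

10


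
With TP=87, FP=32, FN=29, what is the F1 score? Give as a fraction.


Precision = 87/119 = 87/119. Recall = 87/116 = 3/4. F1 = 2*P*R/(P+R) = 174/235.

174/235


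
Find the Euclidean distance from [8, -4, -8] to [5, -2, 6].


d = sqrt(sum of squared differences). (8-5)^2=9, (-4--2)^2=4, (-8-6)^2=196. Sum = 209.

sqrt(209)


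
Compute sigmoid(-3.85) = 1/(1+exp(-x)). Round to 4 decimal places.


sigma(-3.85) = 1/(1+e^(3.85)) = 1/(1+46.993063) = 1/47.993063 = 0.0208.

0.0208


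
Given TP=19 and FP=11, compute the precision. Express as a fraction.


Precision = TP / (TP + FP) = 19 / 30 = 19/30.

19/30


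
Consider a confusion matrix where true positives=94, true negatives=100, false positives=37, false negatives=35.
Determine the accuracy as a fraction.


Accuracy = (TP + TN) / (TP + TN + FP + FN) = (94 + 100) / 266 = 97/133.

97/133
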